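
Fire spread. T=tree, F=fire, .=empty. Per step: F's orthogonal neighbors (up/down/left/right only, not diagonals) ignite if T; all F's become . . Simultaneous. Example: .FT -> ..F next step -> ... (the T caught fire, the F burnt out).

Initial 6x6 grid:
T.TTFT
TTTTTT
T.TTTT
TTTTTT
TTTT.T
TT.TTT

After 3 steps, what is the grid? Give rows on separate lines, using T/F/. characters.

Step 1: 3 trees catch fire, 1 burn out
  T.TF.F
  TTTTFT
  T.TTTT
  TTTTTT
  TTTT.T
  TT.TTT
Step 2: 4 trees catch fire, 3 burn out
  T.F...
  TTTF.F
  T.TTFT
  TTTTTT
  TTTT.T
  TT.TTT
Step 3: 4 trees catch fire, 4 burn out
  T.....
  TTF...
  T.TF.F
  TTTTFT
  TTTT.T
  TT.TTT

T.....
TTF...
T.TF.F
TTTTFT
TTTT.T
TT.TTT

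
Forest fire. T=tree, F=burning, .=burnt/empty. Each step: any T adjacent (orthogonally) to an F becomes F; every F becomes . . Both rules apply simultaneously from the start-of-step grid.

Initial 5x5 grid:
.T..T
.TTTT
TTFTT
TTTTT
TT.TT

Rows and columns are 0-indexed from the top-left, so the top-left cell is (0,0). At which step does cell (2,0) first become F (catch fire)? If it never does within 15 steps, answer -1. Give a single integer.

Step 1: cell (2,0)='T' (+4 fires, +1 burnt)
Step 2: cell (2,0)='F' (+6 fires, +4 burnt)
  -> target ignites at step 2
Step 3: cell (2,0)='.' (+6 fires, +6 burnt)
Step 4: cell (2,0)='.' (+3 fires, +6 burnt)
Step 5: cell (2,0)='.' (+0 fires, +3 burnt)
  fire out at step 5

2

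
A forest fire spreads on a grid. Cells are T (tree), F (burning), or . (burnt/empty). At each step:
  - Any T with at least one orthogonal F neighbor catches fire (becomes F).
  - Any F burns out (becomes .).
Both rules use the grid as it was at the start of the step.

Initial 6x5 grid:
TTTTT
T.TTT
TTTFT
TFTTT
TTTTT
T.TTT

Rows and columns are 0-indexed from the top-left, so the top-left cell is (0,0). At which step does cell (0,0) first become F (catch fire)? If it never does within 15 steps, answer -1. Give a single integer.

Step 1: cell (0,0)='T' (+8 fires, +2 burnt)
Step 2: cell (0,0)='T' (+8 fires, +8 burnt)
Step 3: cell (0,0)='T' (+7 fires, +8 burnt)
Step 4: cell (0,0)='F' (+3 fires, +7 burnt)
  -> target ignites at step 4
Step 5: cell (0,0)='.' (+0 fires, +3 burnt)
  fire out at step 5

4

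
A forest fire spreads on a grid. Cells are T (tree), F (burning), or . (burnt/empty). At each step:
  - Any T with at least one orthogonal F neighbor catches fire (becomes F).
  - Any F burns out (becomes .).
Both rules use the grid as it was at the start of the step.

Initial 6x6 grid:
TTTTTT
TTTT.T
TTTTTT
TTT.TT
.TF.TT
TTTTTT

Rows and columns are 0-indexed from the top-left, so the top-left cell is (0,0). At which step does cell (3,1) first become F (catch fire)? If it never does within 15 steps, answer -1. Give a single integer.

Step 1: cell (3,1)='T' (+3 fires, +1 burnt)
Step 2: cell (3,1)='F' (+4 fires, +3 burnt)
  -> target ignites at step 2
Step 3: cell (3,1)='.' (+6 fires, +4 burnt)
Step 4: cell (3,1)='.' (+7 fires, +6 burnt)
Step 5: cell (3,1)='.' (+6 fires, +7 burnt)
Step 6: cell (3,1)='.' (+4 fires, +6 burnt)
Step 7: cell (3,1)='.' (+1 fires, +4 burnt)
Step 8: cell (3,1)='.' (+0 fires, +1 burnt)
  fire out at step 8

2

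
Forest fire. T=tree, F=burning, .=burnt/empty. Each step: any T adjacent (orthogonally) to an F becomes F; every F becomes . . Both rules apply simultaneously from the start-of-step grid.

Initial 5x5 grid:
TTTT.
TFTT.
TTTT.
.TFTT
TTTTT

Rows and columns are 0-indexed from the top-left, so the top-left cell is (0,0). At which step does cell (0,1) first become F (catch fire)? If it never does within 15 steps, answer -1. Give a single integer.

Step 1: cell (0,1)='F' (+8 fires, +2 burnt)
  -> target ignites at step 1
Step 2: cell (0,1)='.' (+8 fires, +8 burnt)
Step 3: cell (0,1)='.' (+3 fires, +8 burnt)
Step 4: cell (0,1)='.' (+0 fires, +3 burnt)
  fire out at step 4

1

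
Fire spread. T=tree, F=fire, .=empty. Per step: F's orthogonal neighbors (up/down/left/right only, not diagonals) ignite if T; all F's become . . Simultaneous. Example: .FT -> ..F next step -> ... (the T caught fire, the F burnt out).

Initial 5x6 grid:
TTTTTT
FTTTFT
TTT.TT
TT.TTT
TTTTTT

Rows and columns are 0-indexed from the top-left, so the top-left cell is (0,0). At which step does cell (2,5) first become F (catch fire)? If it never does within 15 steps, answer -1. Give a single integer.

Step 1: cell (2,5)='T' (+7 fires, +2 burnt)
Step 2: cell (2,5)='F' (+8 fires, +7 burnt)
  -> target ignites at step 2
Step 3: cell (2,5)='.' (+7 fires, +8 burnt)
Step 4: cell (2,5)='.' (+3 fires, +7 burnt)
Step 5: cell (2,5)='.' (+1 fires, +3 burnt)
Step 6: cell (2,5)='.' (+0 fires, +1 burnt)
  fire out at step 6

2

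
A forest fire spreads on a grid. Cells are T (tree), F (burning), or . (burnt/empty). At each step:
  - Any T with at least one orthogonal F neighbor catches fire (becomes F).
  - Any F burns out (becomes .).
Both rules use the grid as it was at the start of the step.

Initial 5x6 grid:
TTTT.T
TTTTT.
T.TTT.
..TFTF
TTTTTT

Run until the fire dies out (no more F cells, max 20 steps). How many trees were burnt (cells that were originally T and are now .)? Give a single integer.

Step 1: +5 fires, +2 burnt (F count now 5)
Step 2: +5 fires, +5 burnt (F count now 5)
Step 3: +4 fires, +5 burnt (F count now 4)
Step 4: +3 fires, +4 burnt (F count now 3)
Step 5: +2 fires, +3 burnt (F count now 2)
Step 6: +2 fires, +2 burnt (F count now 2)
Step 7: +0 fires, +2 burnt (F count now 0)
Fire out after step 7
Initially T: 22, now '.': 29
Total burnt (originally-T cells now '.'): 21

Answer: 21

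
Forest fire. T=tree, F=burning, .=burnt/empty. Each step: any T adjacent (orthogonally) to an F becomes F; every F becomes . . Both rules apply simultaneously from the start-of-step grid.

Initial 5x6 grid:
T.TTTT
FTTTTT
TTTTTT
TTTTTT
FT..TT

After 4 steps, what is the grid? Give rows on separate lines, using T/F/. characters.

Step 1: 5 trees catch fire, 2 burn out
  F.TTTT
  .FTTTT
  FTTTTT
  FTTTTT
  .F..TT
Step 2: 3 trees catch fire, 5 burn out
  ..TTTT
  ..FTTT
  .FTTTT
  .FTTTT
  ....TT
Step 3: 4 trees catch fire, 3 burn out
  ..FTTT
  ...FTT
  ..FTTT
  ..FTTT
  ....TT
Step 4: 4 trees catch fire, 4 burn out
  ...FTT
  ....FT
  ...FTT
  ...FTT
  ....TT

...FTT
....FT
...FTT
...FTT
....TT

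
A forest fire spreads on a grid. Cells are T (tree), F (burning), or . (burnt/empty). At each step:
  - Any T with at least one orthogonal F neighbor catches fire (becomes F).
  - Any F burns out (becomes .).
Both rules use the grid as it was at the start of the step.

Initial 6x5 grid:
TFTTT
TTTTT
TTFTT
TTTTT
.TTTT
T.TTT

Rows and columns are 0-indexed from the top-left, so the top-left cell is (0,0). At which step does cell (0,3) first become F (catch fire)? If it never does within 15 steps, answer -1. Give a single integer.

Step 1: cell (0,3)='T' (+7 fires, +2 burnt)
Step 2: cell (0,3)='F' (+8 fires, +7 burnt)
  -> target ignites at step 2
Step 3: cell (0,3)='.' (+7 fires, +8 burnt)
Step 4: cell (0,3)='.' (+2 fires, +7 burnt)
Step 5: cell (0,3)='.' (+1 fires, +2 burnt)
Step 6: cell (0,3)='.' (+0 fires, +1 burnt)
  fire out at step 6

2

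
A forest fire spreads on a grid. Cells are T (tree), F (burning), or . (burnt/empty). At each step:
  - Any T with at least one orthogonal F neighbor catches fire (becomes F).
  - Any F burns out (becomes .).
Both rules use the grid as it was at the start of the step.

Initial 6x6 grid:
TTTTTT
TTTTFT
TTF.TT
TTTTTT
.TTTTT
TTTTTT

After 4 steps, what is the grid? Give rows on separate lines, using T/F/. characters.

Step 1: 7 trees catch fire, 2 burn out
  TTTTFT
  TTFF.F
  TF..FT
  TTFTTT
  .TTTTT
  TTTTTT
Step 2: 10 trees catch fire, 7 burn out
  TTFF.F
  TF....
  F....F
  TF.FFT
  .TFTTT
  TTTTTT
Step 3: 8 trees catch fire, 10 burn out
  TF....
  F.....
  ......
  F....F
  .F.FFT
  TTFTTT
Step 4: 5 trees catch fire, 8 burn out
  F.....
  ......
  ......
  ......
  .....F
  TF.FFT

F.....
......
......
......
.....F
TF.FFT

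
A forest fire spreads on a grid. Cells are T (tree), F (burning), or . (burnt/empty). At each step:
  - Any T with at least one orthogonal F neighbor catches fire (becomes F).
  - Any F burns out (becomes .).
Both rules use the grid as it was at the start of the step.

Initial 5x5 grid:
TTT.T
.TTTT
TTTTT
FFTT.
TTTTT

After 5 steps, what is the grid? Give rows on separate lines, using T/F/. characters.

Step 1: 5 trees catch fire, 2 burn out
  TTT.T
  .TTTT
  FFTTT
  ..FT.
  FFTTT
Step 2: 4 trees catch fire, 5 burn out
  TTT.T
  .FTTT
  ..FTT
  ...F.
  ..FTT
Step 3: 4 trees catch fire, 4 burn out
  TFT.T
  ..FTT
  ...FT
  .....
  ...FT
Step 4: 5 trees catch fire, 4 burn out
  F.F.T
  ...FT
  ....F
  .....
  ....F
Step 5: 1 trees catch fire, 5 burn out
  ....T
  ....F
  .....
  .....
  .....

....T
....F
.....
.....
.....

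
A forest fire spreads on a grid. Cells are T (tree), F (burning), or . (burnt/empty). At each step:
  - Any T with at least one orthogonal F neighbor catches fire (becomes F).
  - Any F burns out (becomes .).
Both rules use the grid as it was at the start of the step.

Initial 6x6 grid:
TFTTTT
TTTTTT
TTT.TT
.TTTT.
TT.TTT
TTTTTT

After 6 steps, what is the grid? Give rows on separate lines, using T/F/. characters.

Step 1: 3 trees catch fire, 1 burn out
  F.FTTT
  TFTTTT
  TTT.TT
  .TTTT.
  TT.TTT
  TTTTTT
Step 2: 4 trees catch fire, 3 burn out
  ...FTT
  F.FTTT
  TFT.TT
  .TTTT.
  TT.TTT
  TTTTTT
Step 3: 5 trees catch fire, 4 burn out
  ....FT
  ...FTT
  F.F.TT
  .FTTT.
  TT.TTT
  TTTTTT
Step 4: 4 trees catch fire, 5 burn out
  .....F
  ....FT
  ....TT
  ..FTT.
  TF.TTT
  TTTTTT
Step 5: 5 trees catch fire, 4 burn out
  ......
  .....F
  ....FT
  ...FT.
  F..TTT
  TFTTTT
Step 6: 5 trees catch fire, 5 burn out
  ......
  ......
  .....F
  ....F.
  ...FTT
  F.FTTT

......
......
.....F
....F.
...FTT
F.FTTT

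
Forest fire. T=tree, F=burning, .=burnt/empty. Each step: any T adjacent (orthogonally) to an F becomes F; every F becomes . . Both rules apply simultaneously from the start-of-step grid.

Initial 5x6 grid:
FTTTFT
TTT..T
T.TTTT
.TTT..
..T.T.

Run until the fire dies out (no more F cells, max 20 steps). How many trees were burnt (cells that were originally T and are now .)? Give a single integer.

Step 1: +4 fires, +2 burnt (F count now 4)
Step 2: +4 fires, +4 burnt (F count now 4)
Step 3: +2 fires, +4 burnt (F count now 2)
Step 4: +2 fires, +2 burnt (F count now 2)
Step 5: +2 fires, +2 burnt (F count now 2)
Step 6: +3 fires, +2 burnt (F count now 3)
Step 7: +0 fires, +3 burnt (F count now 0)
Fire out after step 7
Initially T: 18, now '.': 29
Total burnt (originally-T cells now '.'): 17

Answer: 17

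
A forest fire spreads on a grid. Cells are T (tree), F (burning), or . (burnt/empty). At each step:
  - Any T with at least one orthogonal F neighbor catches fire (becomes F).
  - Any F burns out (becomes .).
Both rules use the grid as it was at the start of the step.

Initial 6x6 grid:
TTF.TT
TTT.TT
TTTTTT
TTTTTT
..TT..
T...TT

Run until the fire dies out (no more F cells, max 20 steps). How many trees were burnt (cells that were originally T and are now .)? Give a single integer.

Answer: 23

Derivation:
Step 1: +2 fires, +1 burnt (F count now 2)
Step 2: +3 fires, +2 burnt (F count now 3)
Step 3: +4 fires, +3 burnt (F count now 4)
Step 4: +5 fires, +4 burnt (F count now 5)
Step 5: +5 fires, +5 burnt (F count now 5)
Step 6: +3 fires, +5 burnt (F count now 3)
Step 7: +1 fires, +3 burnt (F count now 1)
Step 8: +0 fires, +1 burnt (F count now 0)
Fire out after step 8
Initially T: 26, now '.': 33
Total burnt (originally-T cells now '.'): 23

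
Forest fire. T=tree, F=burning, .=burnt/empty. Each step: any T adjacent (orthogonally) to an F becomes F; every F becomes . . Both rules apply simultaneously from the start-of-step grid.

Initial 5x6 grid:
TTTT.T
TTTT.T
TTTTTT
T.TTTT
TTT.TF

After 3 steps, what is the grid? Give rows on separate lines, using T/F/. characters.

Step 1: 2 trees catch fire, 1 burn out
  TTTT.T
  TTTT.T
  TTTTTT
  T.TTTF
  TTT.F.
Step 2: 2 trees catch fire, 2 burn out
  TTTT.T
  TTTT.T
  TTTTTF
  T.TTF.
  TTT...
Step 3: 3 trees catch fire, 2 burn out
  TTTT.T
  TTTT.F
  TTTTF.
  T.TF..
  TTT...

TTTT.T
TTTT.F
TTTTF.
T.TF..
TTT...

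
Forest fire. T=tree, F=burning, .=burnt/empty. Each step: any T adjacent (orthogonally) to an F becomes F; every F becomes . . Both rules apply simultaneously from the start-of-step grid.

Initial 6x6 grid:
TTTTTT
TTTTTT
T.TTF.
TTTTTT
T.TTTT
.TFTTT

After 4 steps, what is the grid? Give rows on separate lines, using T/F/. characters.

Step 1: 6 trees catch fire, 2 burn out
  TTTTTT
  TTTTFT
  T.TF..
  TTTTFT
  T.FTTT
  .F.FTT
Step 2: 10 trees catch fire, 6 burn out
  TTTTFT
  TTTF.F
  T.F...
  TTFF.F
  T..FFT
  ....FT
Step 3: 6 trees catch fire, 10 burn out
  TTTF.F
  TTF...
  T.....
  TF....
  T....F
  .....F
Step 4: 3 trees catch fire, 6 burn out
  TTF...
  TF....
  T.....
  F.....
  T.....
  ......

TTF...
TF....
T.....
F.....
T.....
......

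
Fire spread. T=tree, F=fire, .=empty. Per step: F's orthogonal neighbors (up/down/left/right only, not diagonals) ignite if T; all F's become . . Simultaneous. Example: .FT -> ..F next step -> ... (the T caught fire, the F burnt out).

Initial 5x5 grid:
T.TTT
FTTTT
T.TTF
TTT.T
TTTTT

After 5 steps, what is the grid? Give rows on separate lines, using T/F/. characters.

Step 1: 6 trees catch fire, 2 burn out
  F.TTT
  .FTTF
  F.TF.
  TTT.F
  TTTTT
Step 2: 6 trees catch fire, 6 burn out
  ..TTF
  ..FF.
  ..F..
  FTT..
  TTTTF
Step 3: 6 trees catch fire, 6 burn out
  ..FF.
  .....
  .....
  .FF..
  FTTF.
Step 4: 2 trees catch fire, 6 burn out
  .....
  .....
  .....
  .....
  .FF..
Step 5: 0 trees catch fire, 2 burn out
  .....
  .....
  .....
  .....
  .....

.....
.....
.....
.....
.....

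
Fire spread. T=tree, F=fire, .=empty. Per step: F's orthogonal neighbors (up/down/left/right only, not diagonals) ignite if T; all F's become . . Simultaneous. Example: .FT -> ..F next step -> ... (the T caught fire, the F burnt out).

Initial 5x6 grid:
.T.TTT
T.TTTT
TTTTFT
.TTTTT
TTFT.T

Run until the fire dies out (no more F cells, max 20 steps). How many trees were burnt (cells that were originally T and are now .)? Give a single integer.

Answer: 22

Derivation:
Step 1: +7 fires, +2 burnt (F count now 7)
Step 2: +8 fires, +7 burnt (F count now 8)
Step 3: +5 fires, +8 burnt (F count now 5)
Step 4: +1 fires, +5 burnt (F count now 1)
Step 5: +1 fires, +1 burnt (F count now 1)
Step 6: +0 fires, +1 burnt (F count now 0)
Fire out after step 6
Initially T: 23, now '.': 29
Total burnt (originally-T cells now '.'): 22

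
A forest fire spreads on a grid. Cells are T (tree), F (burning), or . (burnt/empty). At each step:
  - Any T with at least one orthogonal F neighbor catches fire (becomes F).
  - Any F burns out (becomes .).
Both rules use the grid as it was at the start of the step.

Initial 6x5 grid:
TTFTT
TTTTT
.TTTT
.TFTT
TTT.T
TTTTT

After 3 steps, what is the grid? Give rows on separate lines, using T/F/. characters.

Step 1: 7 trees catch fire, 2 burn out
  TF.FT
  TTFTT
  .TFTT
  .F.FT
  TTF.T
  TTTTT
Step 2: 9 trees catch fire, 7 burn out
  F...F
  TF.FT
  .F.FT
  ....F
  TF..T
  TTFTT
Step 3: 7 trees catch fire, 9 burn out
  .....
  F...F
  ....F
  .....
  F...F
  TF.FT

.....
F...F
....F
.....
F...F
TF.FT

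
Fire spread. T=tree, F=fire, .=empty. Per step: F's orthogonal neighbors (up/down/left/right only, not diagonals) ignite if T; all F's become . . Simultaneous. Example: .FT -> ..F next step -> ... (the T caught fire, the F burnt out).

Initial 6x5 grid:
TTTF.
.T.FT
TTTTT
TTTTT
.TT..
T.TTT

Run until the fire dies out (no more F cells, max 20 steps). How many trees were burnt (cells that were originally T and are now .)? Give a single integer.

Step 1: +3 fires, +2 burnt (F count now 3)
Step 2: +4 fires, +3 burnt (F count now 4)
Step 3: +5 fires, +4 burnt (F count now 5)
Step 4: +3 fires, +5 burnt (F count now 3)
Step 5: +3 fires, +3 burnt (F count now 3)
Step 6: +1 fires, +3 burnt (F count now 1)
Step 7: +1 fires, +1 burnt (F count now 1)
Step 8: +0 fires, +1 burnt (F count now 0)
Fire out after step 8
Initially T: 21, now '.': 29
Total burnt (originally-T cells now '.'): 20

Answer: 20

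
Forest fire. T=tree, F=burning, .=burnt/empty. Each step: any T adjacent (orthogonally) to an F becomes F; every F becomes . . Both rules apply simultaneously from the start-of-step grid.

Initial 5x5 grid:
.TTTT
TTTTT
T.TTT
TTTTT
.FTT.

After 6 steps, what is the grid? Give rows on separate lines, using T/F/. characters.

Step 1: 2 trees catch fire, 1 burn out
  .TTTT
  TTTTT
  T.TTT
  TFTTT
  ..FT.
Step 2: 3 trees catch fire, 2 burn out
  .TTTT
  TTTTT
  T.TTT
  F.FTT
  ...F.
Step 3: 3 trees catch fire, 3 burn out
  .TTTT
  TTTTT
  F.FTT
  ...FT
  .....
Step 4: 4 trees catch fire, 3 burn out
  .TTTT
  FTFTT
  ...FT
  ....F
  .....
Step 5: 4 trees catch fire, 4 burn out
  .TFTT
  .F.FT
  ....F
  .....
  .....
Step 6: 3 trees catch fire, 4 burn out
  .F.FT
  ....F
  .....
  .....
  .....

.F.FT
....F
.....
.....
.....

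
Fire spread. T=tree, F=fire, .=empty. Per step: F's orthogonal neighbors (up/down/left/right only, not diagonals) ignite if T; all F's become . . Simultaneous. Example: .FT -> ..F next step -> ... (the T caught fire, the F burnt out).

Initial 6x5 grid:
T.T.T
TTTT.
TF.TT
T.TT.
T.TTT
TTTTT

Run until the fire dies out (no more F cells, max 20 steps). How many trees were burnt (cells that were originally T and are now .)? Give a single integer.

Step 1: +2 fires, +1 burnt (F count now 2)
Step 2: +3 fires, +2 burnt (F count now 3)
Step 3: +4 fires, +3 burnt (F count now 4)
Step 4: +2 fires, +4 burnt (F count now 2)
Step 5: +3 fires, +2 burnt (F count now 3)
Step 6: +3 fires, +3 burnt (F count now 3)
Step 7: +3 fires, +3 burnt (F count now 3)
Step 8: +1 fires, +3 burnt (F count now 1)
Step 9: +0 fires, +1 burnt (F count now 0)
Fire out after step 9
Initially T: 22, now '.': 29
Total burnt (originally-T cells now '.'): 21

Answer: 21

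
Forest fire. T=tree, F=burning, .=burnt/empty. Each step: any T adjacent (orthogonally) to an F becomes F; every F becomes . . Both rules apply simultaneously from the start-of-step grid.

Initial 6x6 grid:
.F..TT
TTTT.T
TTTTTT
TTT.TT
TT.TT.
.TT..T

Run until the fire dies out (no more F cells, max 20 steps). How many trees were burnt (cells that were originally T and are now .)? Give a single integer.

Step 1: +1 fires, +1 burnt (F count now 1)
Step 2: +3 fires, +1 burnt (F count now 3)
Step 3: +4 fires, +3 burnt (F count now 4)
Step 4: +4 fires, +4 burnt (F count now 4)
Step 5: +3 fires, +4 burnt (F count now 3)
Step 6: +3 fires, +3 burnt (F count now 3)
Step 7: +3 fires, +3 burnt (F count now 3)
Step 8: +2 fires, +3 burnt (F count now 2)
Step 9: +1 fires, +2 burnt (F count now 1)
Step 10: +0 fires, +1 burnt (F count now 0)
Fire out after step 10
Initially T: 25, now '.': 35
Total burnt (originally-T cells now '.'): 24

Answer: 24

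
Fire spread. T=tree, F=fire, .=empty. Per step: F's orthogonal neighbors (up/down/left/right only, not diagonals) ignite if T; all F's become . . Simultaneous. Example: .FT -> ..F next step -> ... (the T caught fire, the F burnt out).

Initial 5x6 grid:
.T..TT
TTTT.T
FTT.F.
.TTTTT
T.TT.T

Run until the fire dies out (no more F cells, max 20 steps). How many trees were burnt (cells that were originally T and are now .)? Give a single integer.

Answer: 15

Derivation:
Step 1: +3 fires, +2 burnt (F count now 3)
Step 2: +5 fires, +3 burnt (F count now 5)
Step 3: +5 fires, +5 burnt (F count now 5)
Step 4: +2 fires, +5 burnt (F count now 2)
Step 5: +0 fires, +2 burnt (F count now 0)
Fire out after step 5
Initially T: 19, now '.': 26
Total burnt (originally-T cells now '.'): 15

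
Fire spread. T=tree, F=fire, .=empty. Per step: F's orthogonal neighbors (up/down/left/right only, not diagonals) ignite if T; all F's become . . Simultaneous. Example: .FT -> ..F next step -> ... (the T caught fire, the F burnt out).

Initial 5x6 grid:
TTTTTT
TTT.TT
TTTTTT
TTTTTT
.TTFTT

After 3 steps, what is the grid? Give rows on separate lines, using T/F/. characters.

Step 1: 3 trees catch fire, 1 burn out
  TTTTTT
  TTT.TT
  TTTTTT
  TTTFTT
  .TF.FT
Step 2: 5 trees catch fire, 3 burn out
  TTTTTT
  TTT.TT
  TTTFTT
  TTF.FT
  .F...F
Step 3: 4 trees catch fire, 5 burn out
  TTTTTT
  TTT.TT
  TTF.FT
  TF...F
  ......

TTTTTT
TTT.TT
TTF.FT
TF...F
......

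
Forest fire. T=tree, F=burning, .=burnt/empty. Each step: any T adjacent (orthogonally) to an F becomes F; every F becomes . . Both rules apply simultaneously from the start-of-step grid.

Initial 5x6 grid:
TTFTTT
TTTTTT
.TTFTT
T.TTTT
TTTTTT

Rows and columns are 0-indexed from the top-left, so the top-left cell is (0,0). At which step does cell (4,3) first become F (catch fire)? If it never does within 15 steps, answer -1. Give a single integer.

Step 1: cell (4,3)='T' (+7 fires, +2 burnt)
Step 2: cell (4,3)='F' (+9 fires, +7 burnt)
  -> target ignites at step 2
Step 3: cell (4,3)='.' (+6 fires, +9 burnt)
Step 4: cell (4,3)='.' (+2 fires, +6 burnt)
Step 5: cell (4,3)='.' (+1 fires, +2 burnt)
Step 6: cell (4,3)='.' (+1 fires, +1 burnt)
Step 7: cell (4,3)='.' (+0 fires, +1 burnt)
  fire out at step 7

2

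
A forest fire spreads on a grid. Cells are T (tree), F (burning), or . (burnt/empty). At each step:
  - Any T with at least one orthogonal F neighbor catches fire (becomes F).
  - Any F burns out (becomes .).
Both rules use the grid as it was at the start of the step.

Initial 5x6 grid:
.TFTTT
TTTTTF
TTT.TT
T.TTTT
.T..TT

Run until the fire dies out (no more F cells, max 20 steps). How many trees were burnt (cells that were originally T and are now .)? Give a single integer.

Answer: 21

Derivation:
Step 1: +6 fires, +2 burnt (F count now 6)
Step 2: +6 fires, +6 burnt (F count now 6)
Step 3: +5 fires, +6 burnt (F count now 5)
Step 4: +3 fires, +5 burnt (F count now 3)
Step 5: +1 fires, +3 burnt (F count now 1)
Step 6: +0 fires, +1 burnt (F count now 0)
Fire out after step 6
Initially T: 22, now '.': 29
Total burnt (originally-T cells now '.'): 21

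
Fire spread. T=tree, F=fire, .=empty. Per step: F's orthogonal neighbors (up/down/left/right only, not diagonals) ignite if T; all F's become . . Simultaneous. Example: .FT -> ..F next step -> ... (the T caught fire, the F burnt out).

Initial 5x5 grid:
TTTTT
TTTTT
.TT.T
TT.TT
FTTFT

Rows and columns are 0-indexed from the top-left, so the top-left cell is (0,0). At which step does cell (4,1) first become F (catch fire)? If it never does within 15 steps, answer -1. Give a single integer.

Step 1: cell (4,1)='F' (+5 fires, +2 burnt)
  -> target ignites at step 1
Step 2: cell (4,1)='.' (+2 fires, +5 burnt)
Step 3: cell (4,1)='.' (+2 fires, +2 burnt)
Step 4: cell (4,1)='.' (+3 fires, +2 burnt)
Step 5: cell (4,1)='.' (+5 fires, +3 burnt)
Step 6: cell (4,1)='.' (+3 fires, +5 burnt)
Step 7: cell (4,1)='.' (+0 fires, +3 burnt)
  fire out at step 7

1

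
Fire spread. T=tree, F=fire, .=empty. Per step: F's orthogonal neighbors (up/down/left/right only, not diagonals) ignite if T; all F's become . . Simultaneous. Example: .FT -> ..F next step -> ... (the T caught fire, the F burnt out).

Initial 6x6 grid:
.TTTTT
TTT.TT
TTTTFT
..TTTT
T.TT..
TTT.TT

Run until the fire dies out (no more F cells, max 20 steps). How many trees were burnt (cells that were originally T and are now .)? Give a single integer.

Answer: 25

Derivation:
Step 1: +4 fires, +1 burnt (F count now 4)
Step 2: +5 fires, +4 burnt (F count now 5)
Step 3: +6 fires, +5 burnt (F count now 6)
Step 4: +4 fires, +6 burnt (F count now 4)
Step 5: +3 fires, +4 burnt (F count now 3)
Step 6: +1 fires, +3 burnt (F count now 1)
Step 7: +1 fires, +1 burnt (F count now 1)
Step 8: +1 fires, +1 burnt (F count now 1)
Step 9: +0 fires, +1 burnt (F count now 0)
Fire out after step 9
Initially T: 27, now '.': 34
Total burnt (originally-T cells now '.'): 25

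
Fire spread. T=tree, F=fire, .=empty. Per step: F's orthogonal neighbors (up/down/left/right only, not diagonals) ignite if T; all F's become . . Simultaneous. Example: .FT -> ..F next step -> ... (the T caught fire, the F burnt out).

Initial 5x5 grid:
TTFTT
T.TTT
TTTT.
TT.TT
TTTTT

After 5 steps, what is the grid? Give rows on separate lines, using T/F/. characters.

Step 1: 3 trees catch fire, 1 burn out
  TF.FT
  T.FTT
  TTTT.
  TT.TT
  TTTTT
Step 2: 4 trees catch fire, 3 burn out
  F...F
  T..FT
  TTFT.
  TT.TT
  TTTTT
Step 3: 4 trees catch fire, 4 burn out
  .....
  F...F
  TF.F.
  TT.TT
  TTTTT
Step 4: 3 trees catch fire, 4 burn out
  .....
  .....
  F....
  TF.FT
  TTTTT
Step 5: 4 trees catch fire, 3 burn out
  .....
  .....
  .....
  F...F
  TFTFT

.....
.....
.....
F...F
TFTFT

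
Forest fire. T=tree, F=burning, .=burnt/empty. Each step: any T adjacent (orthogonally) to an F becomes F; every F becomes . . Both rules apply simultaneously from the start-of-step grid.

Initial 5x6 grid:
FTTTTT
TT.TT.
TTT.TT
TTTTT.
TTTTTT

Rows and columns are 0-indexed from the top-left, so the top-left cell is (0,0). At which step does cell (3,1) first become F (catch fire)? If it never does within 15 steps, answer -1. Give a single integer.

Step 1: cell (3,1)='T' (+2 fires, +1 burnt)
Step 2: cell (3,1)='T' (+3 fires, +2 burnt)
Step 3: cell (3,1)='T' (+3 fires, +3 burnt)
Step 4: cell (3,1)='F' (+5 fires, +3 burnt)
  -> target ignites at step 4
Step 5: cell (3,1)='.' (+4 fires, +5 burnt)
Step 6: cell (3,1)='.' (+3 fires, +4 burnt)
Step 7: cell (3,1)='.' (+3 fires, +3 burnt)
Step 8: cell (3,1)='.' (+1 fires, +3 burnt)
Step 9: cell (3,1)='.' (+1 fires, +1 burnt)
Step 10: cell (3,1)='.' (+0 fires, +1 burnt)
  fire out at step 10

4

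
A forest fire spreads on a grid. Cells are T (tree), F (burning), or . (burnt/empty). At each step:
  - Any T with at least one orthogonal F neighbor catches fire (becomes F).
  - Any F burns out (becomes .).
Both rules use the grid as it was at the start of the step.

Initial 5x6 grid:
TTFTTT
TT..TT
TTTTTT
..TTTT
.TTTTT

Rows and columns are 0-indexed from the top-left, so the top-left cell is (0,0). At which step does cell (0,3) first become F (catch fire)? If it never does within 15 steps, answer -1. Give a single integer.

Step 1: cell (0,3)='F' (+2 fires, +1 burnt)
  -> target ignites at step 1
Step 2: cell (0,3)='.' (+3 fires, +2 burnt)
Step 3: cell (0,3)='.' (+4 fires, +3 burnt)
Step 4: cell (0,3)='.' (+4 fires, +4 burnt)
Step 5: cell (0,3)='.' (+4 fires, +4 burnt)
Step 6: cell (0,3)='.' (+4 fires, +4 burnt)
Step 7: cell (0,3)='.' (+3 fires, +4 burnt)
Step 8: cell (0,3)='.' (+0 fires, +3 burnt)
  fire out at step 8

1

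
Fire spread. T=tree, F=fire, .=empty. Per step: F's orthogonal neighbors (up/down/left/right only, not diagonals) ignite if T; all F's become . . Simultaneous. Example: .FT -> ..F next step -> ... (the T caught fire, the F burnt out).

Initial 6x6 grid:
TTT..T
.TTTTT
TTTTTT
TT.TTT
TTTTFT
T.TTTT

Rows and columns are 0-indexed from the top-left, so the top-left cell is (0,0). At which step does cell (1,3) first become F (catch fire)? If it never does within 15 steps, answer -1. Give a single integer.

Step 1: cell (1,3)='T' (+4 fires, +1 burnt)
Step 2: cell (1,3)='T' (+6 fires, +4 burnt)
Step 3: cell (1,3)='T' (+5 fires, +6 burnt)
Step 4: cell (1,3)='F' (+5 fires, +5 burnt)
  -> target ignites at step 4
Step 5: cell (1,3)='.' (+5 fires, +5 burnt)
Step 6: cell (1,3)='.' (+3 fires, +5 burnt)
Step 7: cell (1,3)='.' (+1 fires, +3 burnt)
Step 8: cell (1,3)='.' (+1 fires, +1 burnt)
Step 9: cell (1,3)='.' (+0 fires, +1 burnt)
  fire out at step 9

4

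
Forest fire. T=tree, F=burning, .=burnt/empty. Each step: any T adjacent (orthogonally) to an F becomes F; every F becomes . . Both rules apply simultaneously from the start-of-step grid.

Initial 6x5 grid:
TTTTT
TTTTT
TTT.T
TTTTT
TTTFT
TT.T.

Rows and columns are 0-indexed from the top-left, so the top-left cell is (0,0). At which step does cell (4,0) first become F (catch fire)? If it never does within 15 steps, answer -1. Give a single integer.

Step 1: cell (4,0)='T' (+4 fires, +1 burnt)
Step 2: cell (4,0)='T' (+3 fires, +4 burnt)
Step 3: cell (4,0)='F' (+5 fires, +3 burnt)
  -> target ignites at step 3
Step 4: cell (4,0)='.' (+5 fires, +5 burnt)
Step 5: cell (4,0)='.' (+5 fires, +5 burnt)
Step 6: cell (4,0)='.' (+3 fires, +5 burnt)
Step 7: cell (4,0)='.' (+1 fires, +3 burnt)
Step 8: cell (4,0)='.' (+0 fires, +1 burnt)
  fire out at step 8

3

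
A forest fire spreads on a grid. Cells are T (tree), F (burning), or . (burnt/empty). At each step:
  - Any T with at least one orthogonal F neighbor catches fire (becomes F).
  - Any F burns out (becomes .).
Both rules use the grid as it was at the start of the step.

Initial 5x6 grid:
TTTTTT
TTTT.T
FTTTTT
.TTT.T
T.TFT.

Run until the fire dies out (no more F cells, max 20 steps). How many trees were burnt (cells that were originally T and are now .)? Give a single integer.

Step 1: +5 fires, +2 burnt (F count now 5)
Step 2: +6 fires, +5 burnt (F count now 6)
Step 3: +4 fires, +6 burnt (F count now 4)
Step 4: +3 fires, +4 burnt (F count now 3)
Step 5: +3 fires, +3 burnt (F count now 3)
Step 6: +1 fires, +3 burnt (F count now 1)
Step 7: +0 fires, +1 burnt (F count now 0)
Fire out after step 7
Initially T: 23, now '.': 29
Total burnt (originally-T cells now '.'): 22

Answer: 22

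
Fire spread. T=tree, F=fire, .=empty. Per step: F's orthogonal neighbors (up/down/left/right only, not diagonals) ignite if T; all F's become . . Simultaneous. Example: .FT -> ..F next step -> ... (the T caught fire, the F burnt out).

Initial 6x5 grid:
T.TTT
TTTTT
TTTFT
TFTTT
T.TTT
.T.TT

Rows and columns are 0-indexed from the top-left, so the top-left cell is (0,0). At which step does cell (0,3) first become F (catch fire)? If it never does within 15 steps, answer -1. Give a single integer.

Step 1: cell (0,3)='T' (+7 fires, +2 burnt)
Step 2: cell (0,3)='F' (+9 fires, +7 burnt)
  -> target ignites at step 2
Step 3: cell (0,3)='.' (+5 fires, +9 burnt)
Step 4: cell (0,3)='.' (+2 fires, +5 burnt)
Step 5: cell (0,3)='.' (+0 fires, +2 burnt)
  fire out at step 5

2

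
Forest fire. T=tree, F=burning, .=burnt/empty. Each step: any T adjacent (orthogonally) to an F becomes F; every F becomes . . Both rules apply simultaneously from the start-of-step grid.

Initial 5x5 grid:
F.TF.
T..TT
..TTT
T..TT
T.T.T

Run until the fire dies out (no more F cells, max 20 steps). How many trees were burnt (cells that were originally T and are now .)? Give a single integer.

Step 1: +3 fires, +2 burnt (F count now 3)
Step 2: +2 fires, +3 burnt (F count now 2)
Step 3: +3 fires, +2 burnt (F count now 3)
Step 4: +1 fires, +3 burnt (F count now 1)
Step 5: +1 fires, +1 burnt (F count now 1)
Step 6: +0 fires, +1 burnt (F count now 0)
Fire out after step 6
Initially T: 13, now '.': 22
Total burnt (originally-T cells now '.'): 10

Answer: 10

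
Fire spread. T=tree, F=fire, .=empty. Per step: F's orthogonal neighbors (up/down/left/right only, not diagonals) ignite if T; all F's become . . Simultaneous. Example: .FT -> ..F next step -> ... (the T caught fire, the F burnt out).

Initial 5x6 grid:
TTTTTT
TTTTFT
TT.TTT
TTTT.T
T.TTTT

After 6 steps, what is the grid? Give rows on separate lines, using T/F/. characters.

Step 1: 4 trees catch fire, 1 burn out
  TTTTFT
  TTTF.F
  TT.TFT
  TTTT.T
  T.TTTT
Step 2: 5 trees catch fire, 4 burn out
  TTTF.F
  TTF...
  TT.F.F
  TTTT.T
  T.TTTT
Step 3: 4 trees catch fire, 5 burn out
  TTF...
  TF....
  TT....
  TTTF.F
  T.TTTT
Step 4: 6 trees catch fire, 4 burn out
  TF....
  F.....
  TF....
  TTF...
  T.TFTF
Step 5: 5 trees catch fire, 6 burn out
  F.....
  ......
  F.....
  TF....
  T.F.F.
Step 6: 1 trees catch fire, 5 burn out
  ......
  ......
  ......
  F.....
  T.....

......
......
......
F.....
T.....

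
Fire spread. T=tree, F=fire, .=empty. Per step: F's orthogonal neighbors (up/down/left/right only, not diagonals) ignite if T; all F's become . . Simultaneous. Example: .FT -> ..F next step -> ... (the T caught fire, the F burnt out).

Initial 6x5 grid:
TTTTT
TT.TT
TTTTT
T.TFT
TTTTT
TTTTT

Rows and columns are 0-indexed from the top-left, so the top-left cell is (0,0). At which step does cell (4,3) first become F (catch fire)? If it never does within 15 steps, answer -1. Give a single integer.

Step 1: cell (4,3)='F' (+4 fires, +1 burnt)
  -> target ignites at step 1
Step 2: cell (4,3)='.' (+6 fires, +4 burnt)
Step 3: cell (4,3)='.' (+6 fires, +6 burnt)
Step 4: cell (4,3)='.' (+6 fires, +6 burnt)
Step 5: cell (4,3)='.' (+4 fires, +6 burnt)
Step 6: cell (4,3)='.' (+1 fires, +4 burnt)
Step 7: cell (4,3)='.' (+0 fires, +1 burnt)
  fire out at step 7

1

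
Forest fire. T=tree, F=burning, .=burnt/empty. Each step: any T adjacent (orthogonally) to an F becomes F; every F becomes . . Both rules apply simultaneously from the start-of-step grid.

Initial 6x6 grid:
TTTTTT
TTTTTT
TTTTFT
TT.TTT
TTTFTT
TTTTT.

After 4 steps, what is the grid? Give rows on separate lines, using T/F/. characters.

Step 1: 8 trees catch fire, 2 burn out
  TTTTTT
  TTTTFT
  TTTF.F
  TT.FFT
  TTF.FT
  TTTFT.
Step 2: 9 trees catch fire, 8 burn out
  TTTTFT
  TTTF.F
  TTF...
  TT...F
  TF...F
  TTF.F.
Step 3: 7 trees catch fire, 9 burn out
  TTTF.F
  TTF...
  TF....
  TF....
  F.....
  TF....
Step 4: 5 trees catch fire, 7 burn out
  TTF...
  TF....
  F.....
  F.....
  ......
  F.....

TTF...
TF....
F.....
F.....
......
F.....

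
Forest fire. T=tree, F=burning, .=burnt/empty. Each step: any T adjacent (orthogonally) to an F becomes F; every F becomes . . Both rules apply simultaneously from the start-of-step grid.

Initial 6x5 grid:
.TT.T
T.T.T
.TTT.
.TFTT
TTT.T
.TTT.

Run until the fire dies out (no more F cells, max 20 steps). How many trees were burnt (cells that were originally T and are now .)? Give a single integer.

Step 1: +4 fires, +1 burnt (F count now 4)
Step 2: +6 fires, +4 burnt (F count now 6)
Step 3: +5 fires, +6 burnt (F count now 5)
Step 4: +1 fires, +5 burnt (F count now 1)
Step 5: +0 fires, +1 burnt (F count now 0)
Fire out after step 5
Initially T: 19, now '.': 27
Total burnt (originally-T cells now '.'): 16

Answer: 16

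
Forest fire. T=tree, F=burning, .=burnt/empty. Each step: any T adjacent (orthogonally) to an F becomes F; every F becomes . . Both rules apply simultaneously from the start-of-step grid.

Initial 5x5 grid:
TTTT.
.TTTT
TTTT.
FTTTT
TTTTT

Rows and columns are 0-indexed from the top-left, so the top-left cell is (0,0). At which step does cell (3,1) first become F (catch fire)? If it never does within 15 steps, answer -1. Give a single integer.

Step 1: cell (3,1)='F' (+3 fires, +1 burnt)
  -> target ignites at step 1
Step 2: cell (3,1)='.' (+3 fires, +3 burnt)
Step 3: cell (3,1)='.' (+4 fires, +3 burnt)
Step 4: cell (3,1)='.' (+5 fires, +4 burnt)
Step 5: cell (3,1)='.' (+4 fires, +5 burnt)
Step 6: cell (3,1)='.' (+2 fires, +4 burnt)
Step 7: cell (3,1)='.' (+0 fires, +2 burnt)
  fire out at step 7

1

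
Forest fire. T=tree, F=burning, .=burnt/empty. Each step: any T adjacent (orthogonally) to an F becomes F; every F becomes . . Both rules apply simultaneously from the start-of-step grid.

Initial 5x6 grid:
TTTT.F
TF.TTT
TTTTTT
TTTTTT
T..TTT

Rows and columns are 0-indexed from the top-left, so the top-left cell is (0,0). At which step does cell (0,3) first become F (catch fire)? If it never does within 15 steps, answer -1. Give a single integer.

Step 1: cell (0,3)='T' (+4 fires, +2 burnt)
Step 2: cell (0,3)='T' (+7 fires, +4 burnt)
Step 3: cell (0,3)='F' (+7 fires, +7 burnt)
  -> target ignites at step 3
Step 4: cell (0,3)='.' (+4 fires, +7 burnt)
Step 5: cell (0,3)='.' (+2 fires, +4 burnt)
Step 6: cell (0,3)='.' (+0 fires, +2 burnt)
  fire out at step 6

3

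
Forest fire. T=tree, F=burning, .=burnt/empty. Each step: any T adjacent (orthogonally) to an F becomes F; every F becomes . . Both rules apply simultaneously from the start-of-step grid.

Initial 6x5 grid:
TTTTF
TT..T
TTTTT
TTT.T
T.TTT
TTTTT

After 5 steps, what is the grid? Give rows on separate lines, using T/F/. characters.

Step 1: 2 trees catch fire, 1 burn out
  TTTF.
  TT..F
  TTTTT
  TTT.T
  T.TTT
  TTTTT
Step 2: 2 trees catch fire, 2 burn out
  TTF..
  TT...
  TTTTF
  TTT.T
  T.TTT
  TTTTT
Step 3: 3 trees catch fire, 2 burn out
  TF...
  TT...
  TTTF.
  TTT.F
  T.TTT
  TTTTT
Step 4: 4 trees catch fire, 3 burn out
  F....
  TF...
  TTF..
  TTT..
  T.TTF
  TTTTT
Step 5: 5 trees catch fire, 4 burn out
  .....
  F....
  TF...
  TTF..
  T.TF.
  TTTTF

.....
F....
TF...
TTF..
T.TF.
TTTTF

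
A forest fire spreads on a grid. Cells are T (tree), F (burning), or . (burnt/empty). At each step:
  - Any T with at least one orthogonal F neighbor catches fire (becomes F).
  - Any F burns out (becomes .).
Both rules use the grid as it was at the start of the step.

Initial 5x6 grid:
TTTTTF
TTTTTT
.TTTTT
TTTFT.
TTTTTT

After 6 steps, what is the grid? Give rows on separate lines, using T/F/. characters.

Step 1: 6 trees catch fire, 2 burn out
  TTTTF.
  TTTTTF
  .TTFTT
  TTF.F.
  TTTFTT
Step 2: 9 trees catch fire, 6 burn out
  TTTF..
  TTTFF.
  .TF.FF
  TF....
  TTF.FT
Step 3: 6 trees catch fire, 9 burn out
  TTF...
  TTF...
  .F....
  F.....
  TF...F
Step 4: 3 trees catch fire, 6 burn out
  TF....
  TF....
  ......
  ......
  F.....
Step 5: 2 trees catch fire, 3 burn out
  F.....
  F.....
  ......
  ......
  ......
Step 6: 0 trees catch fire, 2 burn out
  ......
  ......
  ......
  ......
  ......

......
......
......
......
......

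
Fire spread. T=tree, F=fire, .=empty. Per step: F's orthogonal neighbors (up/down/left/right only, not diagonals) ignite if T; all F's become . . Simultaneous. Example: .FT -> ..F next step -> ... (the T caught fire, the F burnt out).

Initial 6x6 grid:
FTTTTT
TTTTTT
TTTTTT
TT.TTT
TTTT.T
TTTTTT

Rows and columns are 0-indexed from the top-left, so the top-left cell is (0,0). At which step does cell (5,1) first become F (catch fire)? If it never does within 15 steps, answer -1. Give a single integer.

Step 1: cell (5,1)='T' (+2 fires, +1 burnt)
Step 2: cell (5,1)='T' (+3 fires, +2 burnt)
Step 3: cell (5,1)='T' (+4 fires, +3 burnt)
Step 4: cell (5,1)='T' (+5 fires, +4 burnt)
Step 5: cell (5,1)='T' (+5 fires, +5 burnt)
Step 6: cell (5,1)='F' (+5 fires, +5 burnt)
  -> target ignites at step 6
Step 7: cell (5,1)='.' (+4 fires, +5 burnt)
Step 8: cell (5,1)='.' (+2 fires, +4 burnt)
Step 9: cell (5,1)='.' (+2 fires, +2 burnt)
Step 10: cell (5,1)='.' (+1 fires, +2 burnt)
Step 11: cell (5,1)='.' (+0 fires, +1 burnt)
  fire out at step 11

6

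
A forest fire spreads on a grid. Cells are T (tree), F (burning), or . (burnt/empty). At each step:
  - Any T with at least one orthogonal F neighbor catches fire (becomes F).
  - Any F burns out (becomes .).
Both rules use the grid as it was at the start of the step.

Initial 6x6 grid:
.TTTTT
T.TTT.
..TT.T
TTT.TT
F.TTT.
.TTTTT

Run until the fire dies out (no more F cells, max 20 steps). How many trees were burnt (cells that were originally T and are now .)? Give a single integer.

Answer: 24

Derivation:
Step 1: +1 fires, +1 burnt (F count now 1)
Step 2: +1 fires, +1 burnt (F count now 1)
Step 3: +1 fires, +1 burnt (F count now 1)
Step 4: +2 fires, +1 burnt (F count now 2)
Step 5: +4 fires, +2 burnt (F count now 4)
Step 6: +5 fires, +4 burnt (F count now 5)
Step 7: +5 fires, +5 burnt (F count now 5)
Step 8: +3 fires, +5 burnt (F count now 3)
Step 9: +2 fires, +3 burnt (F count now 2)
Step 10: +0 fires, +2 burnt (F count now 0)
Fire out after step 10
Initially T: 25, now '.': 35
Total burnt (originally-T cells now '.'): 24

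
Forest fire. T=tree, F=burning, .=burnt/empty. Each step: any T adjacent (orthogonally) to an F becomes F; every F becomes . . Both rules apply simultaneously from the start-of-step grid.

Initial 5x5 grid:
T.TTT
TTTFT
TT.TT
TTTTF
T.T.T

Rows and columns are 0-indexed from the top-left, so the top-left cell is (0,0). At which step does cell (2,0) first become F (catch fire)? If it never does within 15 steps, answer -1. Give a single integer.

Step 1: cell (2,0)='T' (+7 fires, +2 burnt)
Step 2: cell (2,0)='T' (+4 fires, +7 burnt)
Step 3: cell (2,0)='T' (+4 fires, +4 burnt)
Step 4: cell (2,0)='F' (+3 fires, +4 burnt)
  -> target ignites at step 4
Step 5: cell (2,0)='.' (+1 fires, +3 burnt)
Step 6: cell (2,0)='.' (+0 fires, +1 burnt)
  fire out at step 6

4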